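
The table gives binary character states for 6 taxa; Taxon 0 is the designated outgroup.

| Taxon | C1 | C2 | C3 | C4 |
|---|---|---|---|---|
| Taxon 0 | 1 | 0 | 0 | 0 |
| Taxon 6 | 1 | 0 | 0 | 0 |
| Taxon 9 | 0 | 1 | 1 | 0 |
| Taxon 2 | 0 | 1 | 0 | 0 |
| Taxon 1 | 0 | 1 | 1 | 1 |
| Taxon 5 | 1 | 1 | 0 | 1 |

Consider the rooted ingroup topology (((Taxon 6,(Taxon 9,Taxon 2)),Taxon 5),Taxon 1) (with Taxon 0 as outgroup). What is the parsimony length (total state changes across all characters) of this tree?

8

Map each character onto (((Taxon 6,(Taxon 9,Taxon 2)),Taxon 5),Taxon 1) (rooted by Taxon 0) and count the minimum state changes it requires (Fitch parsimony):
C1: 2; C2: 2; C3: 2; C4: 2.
Total tree length = 8.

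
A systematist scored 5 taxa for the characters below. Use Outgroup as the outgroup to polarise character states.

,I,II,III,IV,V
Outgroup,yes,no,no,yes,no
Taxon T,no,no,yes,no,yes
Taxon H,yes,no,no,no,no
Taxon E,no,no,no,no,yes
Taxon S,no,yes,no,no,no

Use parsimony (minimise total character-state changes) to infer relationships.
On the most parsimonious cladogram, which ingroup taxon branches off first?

Taxon H

Character polarity is set by the outgroup: the derived state is whichever differs from the outgroup's state, so for I, IV the derived state is 'no', and for the remaining characters it is 'yes'.
I (derived state 'no') is shared by Taxon E, Taxon S, and Taxon T — a synapomorphy uniting that clade.
II: derived state 'yes' in Taxon S only — an autapomorphy, so it tells us nothing about relationships among taxa.
III (derived state 'yes') is unique to Taxon T (autapomorphy; uninformative for grouping).
IV (derived state 'no') is shared by all ingroup taxa — unites the whole ingroup.
V (derived state 'yes') is shared by Taxon E and Taxon T — a synapomorphy uniting that clade.
Most parsimonious ingroup topology: (((Taxon T,Taxon E),Taxon S),Taxon H).
Taxon H is sister to the clade containing all other ingroup taxa, so it is the earliest-diverging (most basal) ingroup lineage.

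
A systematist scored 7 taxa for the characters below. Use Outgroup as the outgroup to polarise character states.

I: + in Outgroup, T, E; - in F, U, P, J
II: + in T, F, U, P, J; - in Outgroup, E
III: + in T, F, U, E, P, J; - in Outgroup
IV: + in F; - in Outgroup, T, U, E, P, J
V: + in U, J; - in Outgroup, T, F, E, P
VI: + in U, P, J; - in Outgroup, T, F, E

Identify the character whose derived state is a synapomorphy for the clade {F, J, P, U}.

Character polarity is set by the outgroup: the derived state is whichever differs from the outgroup's state, so for I the derived state is '-', and for the remaining characters it is '+'.
I: derived state '-' in F, J, P, and U only — synapomorphy for {F, J, P, U}.
II: derived state '+' in F, J, P, T, and U only — synapomorphy for {F, J, P, T, U}.
All ingroup taxa share the derived state '+' for III; it defines the ingroup but does not resolve relationships within it.
IV (derived state '+') is unique to F (autapomorphy; uninformative for grouping).
V (derived state '+') is shared by J and U — a synapomorphy uniting that clade.
VI: derived state '+' in J, P, and U only — synapomorphy for {J, P, U}.
Most parsimonious ingroup topology: ((T,(F,((U,J),P))),E).
The clade {F, J, P, U} is supported by I: its derived state '-' occurs in exactly those taxa and in no other taxon (including the outgroup).

I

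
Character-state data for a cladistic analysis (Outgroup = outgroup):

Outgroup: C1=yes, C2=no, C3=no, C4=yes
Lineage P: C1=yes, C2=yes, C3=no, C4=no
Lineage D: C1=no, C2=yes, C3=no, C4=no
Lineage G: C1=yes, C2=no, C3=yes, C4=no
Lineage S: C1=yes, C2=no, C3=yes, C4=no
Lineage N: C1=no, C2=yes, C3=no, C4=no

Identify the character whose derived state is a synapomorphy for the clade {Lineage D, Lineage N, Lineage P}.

Character polarity is set by the outgroup: the derived state is whichever differs from the outgroup's state, so for C1, C4 the derived state is 'no', and for the remaining characters it is 'yes'.
Only Lineage D and Lineage N show the derived state 'no' for C1, supporting them as a clade.
Only Lineage D, Lineage N, and Lineage P show the derived state 'yes' for C2, supporting them as a clade.
C3 (derived state 'yes') is shared by Lineage G and Lineage S — a synapomorphy uniting that clade.
C4 (derived state 'no') is shared by all ingroup taxa — unites the whole ingroup.
Most parsimonious ingroup topology: ((Lineage P,(Lineage N,Lineage D)),(Lineage S,Lineage G)).
The clade {Lineage D, Lineage N, Lineage P} is supported by C2: its derived state 'yes' occurs in exactly those taxa and in no other taxon (including the outgroup).

C2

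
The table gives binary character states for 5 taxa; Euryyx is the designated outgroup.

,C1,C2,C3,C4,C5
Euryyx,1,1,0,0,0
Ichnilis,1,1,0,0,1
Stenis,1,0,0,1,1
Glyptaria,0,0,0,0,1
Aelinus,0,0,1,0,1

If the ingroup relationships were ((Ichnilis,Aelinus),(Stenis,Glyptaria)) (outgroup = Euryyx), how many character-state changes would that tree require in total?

Map each character onto ((Ichnilis,Aelinus),(Stenis,Glyptaria)) (rooted by Euryyx) and count the minimum state changes it requires (Fitch parsimony):
C1: 2; C2: 2; C3: 1; C4: 1; C5: 1.
Total tree length = 7.

7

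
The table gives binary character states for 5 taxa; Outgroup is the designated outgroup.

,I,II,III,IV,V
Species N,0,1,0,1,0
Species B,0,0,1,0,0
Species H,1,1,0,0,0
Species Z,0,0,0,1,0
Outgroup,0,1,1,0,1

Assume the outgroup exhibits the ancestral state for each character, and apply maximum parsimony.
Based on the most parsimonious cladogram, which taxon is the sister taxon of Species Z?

Species N

Character polarity is set by the outgroup: the derived state is whichever differs from the outgroup's state, so for II, III, V the derived state is '0', and for the remaining characters it is '1'.
I (derived state '1') is unique to Species H (autapomorphy; uninformative for grouping).
II (state '0') occurs in Species B and Species Z but conflicts with the nesting implied by the other characters — most parsimoniously interpreted as homoplasy.
Only Species H, Species N, and Species Z show the derived state '0' for III, supporting them as a clade.
Only Species N and Species Z show the derived state '1' for IV, supporting them as a clade.
All ingroup taxa share the derived state '0' for V; it defines the ingroup but does not resolve relationships within it.
Most parsimonious ingroup topology: (((Species N,Species Z),Species H),Species B).
Species Z and Species N form a cherry on this tree, so they are sister taxa.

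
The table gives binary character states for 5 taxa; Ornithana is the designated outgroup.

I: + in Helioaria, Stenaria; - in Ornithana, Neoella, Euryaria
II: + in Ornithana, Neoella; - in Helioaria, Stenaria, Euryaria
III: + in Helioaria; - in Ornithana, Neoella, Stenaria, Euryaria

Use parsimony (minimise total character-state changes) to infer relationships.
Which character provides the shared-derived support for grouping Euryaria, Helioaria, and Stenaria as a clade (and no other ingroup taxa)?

II

Character polarity is set by the outgroup: the derived state is whichever differs from the outgroup's state, so for II the derived state is '-', and for the remaining characters it is '+'.
I (derived state '+') is shared by Helioaria and Stenaria — a synapomorphy uniting that clade.
II (derived state '-') is shared by Euryaria, Helioaria, and Stenaria — a synapomorphy uniting that clade.
III: derived state '+' in Helioaria only — an autapomorphy, so it tells us nothing about relationships among taxa.
Most parsimonious ingroup topology: (((Helioaria,Stenaria),Euryaria),Neoella).
The clade {Euryaria, Helioaria, Stenaria} is supported by II: its derived state '-' occurs in exactly those taxa and in no other taxon (including the outgroup).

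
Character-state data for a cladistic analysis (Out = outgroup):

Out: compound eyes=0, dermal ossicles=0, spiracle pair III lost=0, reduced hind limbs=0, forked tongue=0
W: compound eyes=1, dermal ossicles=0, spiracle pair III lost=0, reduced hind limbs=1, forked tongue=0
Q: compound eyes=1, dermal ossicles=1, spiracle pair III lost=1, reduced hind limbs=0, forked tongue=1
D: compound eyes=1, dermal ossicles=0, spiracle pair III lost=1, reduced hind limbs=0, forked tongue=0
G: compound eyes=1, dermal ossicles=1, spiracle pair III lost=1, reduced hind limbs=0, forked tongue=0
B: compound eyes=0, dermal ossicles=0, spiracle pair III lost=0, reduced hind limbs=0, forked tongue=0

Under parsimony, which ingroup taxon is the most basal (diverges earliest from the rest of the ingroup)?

B

The outgroup has state '0' for every character, so '1' is the derived state throughout.
Only D, G, Q, and W show the derived state '1' for compound eyes, supporting them as a clade.
dermal ossicles (derived state '1') is shared by G and Q — a synapomorphy uniting that clade.
spiracle pair III lost (derived state '1') is shared by D, G, and Q — a synapomorphy uniting that clade.
reduced hind limbs: derived state '1' in W only — an autapomorphy, so it tells us nothing about relationships among taxa.
forked tongue: derived state '1' in Q only — an autapomorphy, so it tells us nothing about relationships among taxa.
Most parsimonious ingroup topology: ((W,((Q,G),D)),B).
B is sister to the clade containing all other ingroup taxa, so it is the earliest-diverging (most basal) ingroup lineage.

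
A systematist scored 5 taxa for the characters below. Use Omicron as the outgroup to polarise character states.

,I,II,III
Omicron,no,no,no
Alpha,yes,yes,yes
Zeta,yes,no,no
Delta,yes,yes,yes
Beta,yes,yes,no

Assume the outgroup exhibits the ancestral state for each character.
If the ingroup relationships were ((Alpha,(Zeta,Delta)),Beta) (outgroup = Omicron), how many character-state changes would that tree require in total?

5

Map each character onto ((Alpha,(Zeta,Delta)),Beta) (rooted by Omicron) and count the minimum state changes it requires (Fitch parsimony):
I: 1; II: 2; III: 2.
Total tree length = 5.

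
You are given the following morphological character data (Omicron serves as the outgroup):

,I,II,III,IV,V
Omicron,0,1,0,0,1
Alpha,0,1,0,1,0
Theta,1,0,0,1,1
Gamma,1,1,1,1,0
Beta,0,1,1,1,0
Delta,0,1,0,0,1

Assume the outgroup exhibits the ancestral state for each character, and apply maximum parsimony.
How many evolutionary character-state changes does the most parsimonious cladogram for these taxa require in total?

Character polarity is set by the outgroup: the derived state is whichever differs from the outgroup's state, so for II, V the derived state is '0', and for the remaining characters it is '1'.
I groups Gamma and Theta, which is incompatible with the clades supported by the remaining characters; treating it as convergent (homoplasy) costs fewer steps than any alternative tree.
II (derived state '0') is unique to Theta (autapomorphy; uninformative for grouping).
Only Beta and Gamma show the derived state '1' for III, supporting them as a clade.
IV (derived state '1') is shared by Alpha, Beta, Gamma, and Theta — a synapomorphy uniting that clade.
Only Alpha, Beta, and Gamma show the derived state '0' for V, supporting them as a clade.
Most parsimonious ingroup topology: (((Alpha,(Gamma,Beta)),Theta),Delta).
Changes per character on this tree: I: 2; II: 1; III: 1; IV: 1; V: 1.
Total = 6.

6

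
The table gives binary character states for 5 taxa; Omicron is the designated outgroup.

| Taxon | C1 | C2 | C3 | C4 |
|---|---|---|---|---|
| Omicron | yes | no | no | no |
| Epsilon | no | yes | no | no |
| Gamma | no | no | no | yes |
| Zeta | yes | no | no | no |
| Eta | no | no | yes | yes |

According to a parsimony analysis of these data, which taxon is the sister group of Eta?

Gamma

Character polarity is set by the outgroup: the derived state is whichever differs from the outgroup's state, so for C1 the derived state is 'no', and for the remaining characters it is 'yes'.
Only Epsilon, Eta, and Gamma show the derived state 'no' for C1, supporting them as a clade.
C2: derived state 'yes' in Epsilon only — an autapomorphy, so it tells us nothing about relationships among taxa.
C3 (derived state 'yes') is unique to Eta (autapomorphy; uninformative for grouping).
C4: derived state 'yes' in Eta and Gamma only — synapomorphy for {Eta, Gamma}.
Most parsimonious ingroup topology: ((Epsilon,(Gamma,Eta)),Zeta).
Eta and Gamma form a cherry on this tree, so they are sister taxa.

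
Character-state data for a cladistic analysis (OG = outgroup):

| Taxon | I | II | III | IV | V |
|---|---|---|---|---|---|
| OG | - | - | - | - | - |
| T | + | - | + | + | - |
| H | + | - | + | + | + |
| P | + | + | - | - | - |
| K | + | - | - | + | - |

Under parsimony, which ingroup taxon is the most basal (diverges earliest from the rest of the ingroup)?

The outgroup has state '-' for every character, so '+' is the derived state throughout.
I (derived state '+') is shared by all ingroup taxa — unites the whole ingroup.
II (derived state '+') is unique to P (autapomorphy; uninformative for grouping).
III: derived state '+' in H and T only — synapomorphy for {H, T}.
IV: derived state '+' in H, K, and T only — synapomorphy for {H, K, T}.
V (derived state '+') is unique to H (autapomorphy; uninformative for grouping).
Most parsimonious ingroup topology: (P,((H,T),K)).
P is sister to the clade containing all other ingroup taxa, so it is the earliest-diverging (most basal) ingroup lineage.

P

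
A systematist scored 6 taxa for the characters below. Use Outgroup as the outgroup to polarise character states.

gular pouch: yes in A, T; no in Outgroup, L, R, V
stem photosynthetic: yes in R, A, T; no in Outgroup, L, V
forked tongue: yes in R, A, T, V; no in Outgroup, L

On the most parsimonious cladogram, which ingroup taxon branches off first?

The outgroup has state 'no' for every character, so 'yes' is the derived state throughout.
Only A and T show the derived state 'yes' for gular pouch, supporting them as a clade.
stem photosynthetic: derived state 'yes' in A, R, and T only — synapomorphy for {A, R, T}.
forked tongue (derived state 'yes') is shared by A, R, T, and V — a synapomorphy uniting that clade.
Most parsimonious ingroup topology: (L,((R,(A,T)),V)).
L is sister to the clade containing all other ingroup taxa, so it is the earliest-diverging (most basal) ingroup lineage.

L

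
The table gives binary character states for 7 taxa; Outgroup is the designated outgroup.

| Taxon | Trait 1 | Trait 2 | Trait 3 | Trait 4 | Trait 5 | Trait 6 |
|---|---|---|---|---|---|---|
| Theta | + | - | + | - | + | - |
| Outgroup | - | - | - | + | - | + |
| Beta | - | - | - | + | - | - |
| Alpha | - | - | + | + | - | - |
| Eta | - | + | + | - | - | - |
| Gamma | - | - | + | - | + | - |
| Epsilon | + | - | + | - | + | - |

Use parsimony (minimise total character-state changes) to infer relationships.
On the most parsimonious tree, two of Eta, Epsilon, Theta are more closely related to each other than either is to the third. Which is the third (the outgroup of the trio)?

Eta

Character polarity is set by the outgroup: the derived state is whichever differs from the outgroup's state, so for Trait 4, Trait 6 the derived state is '-', and for the remaining characters it is '+'.
Trait 1 (derived state '+') is shared by Epsilon and Theta — a synapomorphy uniting that clade.
Trait 2 (derived state '+') is unique to Eta (autapomorphy; uninformative for grouping).
Only Alpha, Epsilon, Eta, Gamma, and Theta show the derived state '+' for Trait 3, supporting them as a clade.
Trait 4: derived state '-' in Epsilon, Eta, Gamma, and Theta only — synapomorphy for {Epsilon, Eta, Gamma, Theta}.
Trait 5: derived state '+' in Epsilon, Gamma, and Theta only — synapomorphy for {Epsilon, Gamma, Theta}.
All ingroup taxa share the derived state '-' for Trait 6; it defines the ingroup but does not resolve relationships within it.
Most parsimonious ingroup topology: ((Alpha,((Gamma,(Theta,Epsilon)),Eta)),Beta).
Theta and Epsilon share a more recent common ancestor with each other than either does with Eta, so Eta is the least closely related of the three.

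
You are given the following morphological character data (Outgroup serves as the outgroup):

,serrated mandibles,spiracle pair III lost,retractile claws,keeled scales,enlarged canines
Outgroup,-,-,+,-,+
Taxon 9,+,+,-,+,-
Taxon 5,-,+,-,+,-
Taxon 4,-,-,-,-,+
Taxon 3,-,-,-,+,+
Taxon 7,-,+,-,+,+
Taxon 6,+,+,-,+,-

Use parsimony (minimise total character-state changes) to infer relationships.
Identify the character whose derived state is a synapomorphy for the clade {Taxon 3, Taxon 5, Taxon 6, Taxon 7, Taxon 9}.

keeled scales

Character polarity is set by the outgroup: the derived state is whichever differs from the outgroup's state, so for retractile claws, enlarged canines the derived state is '-', and for the remaining characters it is '+'.
serrated mandibles (derived state '+') is shared by Taxon 6 and Taxon 9 — a synapomorphy uniting that clade.
spiracle pair III lost: derived state '+' in Taxon 5, Taxon 6, Taxon 7, and Taxon 9 only — synapomorphy for {Taxon 5, Taxon 6, Taxon 7, Taxon 9}.
All ingroup taxa share the derived state '-' for retractile claws; it defines the ingroup but does not resolve relationships within it.
keeled scales: derived state '+' in Taxon 3, Taxon 5, Taxon 6, Taxon 7, and Taxon 9 only — synapomorphy for {Taxon 3, Taxon 5, Taxon 6, Taxon 7, Taxon 9}.
Only Taxon 5, Taxon 6, and Taxon 9 show the derived state '-' for enlarged canines, supporting them as a clade.
Most parsimonious ingroup topology: (((((Taxon 9,Taxon 6),Taxon 5),Taxon 7),Taxon 3),Taxon 4).
The clade {Taxon 3, Taxon 5, Taxon 6, Taxon 7, Taxon 9} is supported by keeled scales: its derived state '+' occurs in exactly those taxa and in no other taxon (including the outgroup).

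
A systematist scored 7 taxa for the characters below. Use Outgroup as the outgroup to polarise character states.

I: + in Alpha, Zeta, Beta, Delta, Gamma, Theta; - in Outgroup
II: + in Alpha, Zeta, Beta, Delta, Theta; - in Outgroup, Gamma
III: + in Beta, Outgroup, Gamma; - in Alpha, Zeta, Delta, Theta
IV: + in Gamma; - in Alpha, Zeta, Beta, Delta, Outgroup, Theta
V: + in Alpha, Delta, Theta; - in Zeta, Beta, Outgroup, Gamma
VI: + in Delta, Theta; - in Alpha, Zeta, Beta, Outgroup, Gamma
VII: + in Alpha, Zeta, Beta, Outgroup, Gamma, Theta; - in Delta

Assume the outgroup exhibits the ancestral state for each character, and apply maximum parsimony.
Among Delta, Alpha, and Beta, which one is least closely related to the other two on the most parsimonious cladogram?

Beta

Character polarity is set by the outgroup: the derived state is whichever differs from the outgroup's state, so for III, VII the derived state is '-', and for the remaining characters it is '+'.
All ingroup taxa share the derived state '+' for I; it defines the ingroup but does not resolve relationships within it.
Only Alpha, Beta, Delta, Theta, and Zeta show the derived state '+' for II, supporting them as a clade.
III (derived state '-') is shared by Alpha, Delta, Theta, and Zeta — a synapomorphy uniting that clade.
IV (derived state '+') is unique to Gamma (autapomorphy; uninformative for grouping).
V (derived state '+') is shared by Alpha, Delta, and Theta — a synapomorphy uniting that clade.
VI: derived state '+' in Delta and Theta only — synapomorphy for {Delta, Theta}.
VII (derived state '-') is unique to Delta (autapomorphy; uninformative for grouping).
Most parsimonious ingroup topology: (Gamma,(Beta,((Alpha,(Delta,Theta)),Zeta))).
Alpha and Delta share a more recent common ancestor with each other than either does with Beta, so Beta is the least closely related of the three.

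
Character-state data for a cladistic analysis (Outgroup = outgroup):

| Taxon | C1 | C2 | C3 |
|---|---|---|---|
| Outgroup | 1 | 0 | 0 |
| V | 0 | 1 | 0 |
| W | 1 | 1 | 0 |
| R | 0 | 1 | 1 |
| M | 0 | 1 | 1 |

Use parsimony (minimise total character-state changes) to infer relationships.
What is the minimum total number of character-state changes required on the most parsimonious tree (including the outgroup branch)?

Character polarity is set by the outgroup: the derived state is whichever differs from the outgroup's state, so for C1 the derived state is '0', and for the remaining characters it is '1'.
Only M, R, and V show the derived state '0' for C1, supporting them as a clade.
All ingroup taxa share the derived state '1' for C2; it defines the ingroup but does not resolve relationships within it.
C3: derived state '1' in M and R only — synapomorphy for {M, R}.
Most parsimonious ingroup topology: ((V,(R,M)),W).
Changes per character on this tree: C1: 1; C2: 1; C3: 1.
Total = 3.

3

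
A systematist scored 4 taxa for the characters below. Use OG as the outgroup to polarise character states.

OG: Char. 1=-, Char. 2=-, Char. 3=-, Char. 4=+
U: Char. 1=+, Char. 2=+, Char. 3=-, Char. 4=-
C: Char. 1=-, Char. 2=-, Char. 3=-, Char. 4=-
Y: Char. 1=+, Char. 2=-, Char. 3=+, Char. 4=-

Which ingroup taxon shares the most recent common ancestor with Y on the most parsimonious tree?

Character polarity is set by the outgroup: the derived state is whichever differs from the outgroup's state, so for Char. 4 the derived state is '-', and for the remaining characters it is '+'.
Char. 1 (derived state '+') is shared by U and Y — a synapomorphy uniting that clade.
Char. 2: derived state '+' in U only — an autapomorphy, so it tells us nothing about relationships among taxa.
Char. 3: derived state '+' in Y only — an autapomorphy, so it tells us nothing about relationships among taxa.
Char. 4 (derived state '-') is shared by all ingroup taxa — unites the whole ingroup.
Most parsimonious ingroup topology: ((U,Y),C).
Y and U form a cherry on this tree, so they are sister taxa.

U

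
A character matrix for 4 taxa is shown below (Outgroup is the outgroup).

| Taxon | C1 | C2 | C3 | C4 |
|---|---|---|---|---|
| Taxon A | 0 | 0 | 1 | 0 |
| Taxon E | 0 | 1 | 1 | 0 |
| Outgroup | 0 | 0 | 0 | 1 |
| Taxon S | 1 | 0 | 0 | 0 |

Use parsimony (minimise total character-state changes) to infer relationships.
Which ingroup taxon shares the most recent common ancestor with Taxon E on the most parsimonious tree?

Character polarity is set by the outgroup: the derived state is whichever differs from the outgroup's state, so for C4 the derived state is '0', and for the remaining characters it is '1'.
C1: derived state '1' in Taxon S only — an autapomorphy, so it tells us nothing about relationships among taxa.
C2 (derived state '1') is unique to Taxon E (autapomorphy; uninformative for grouping).
Only Taxon A and Taxon E show the derived state '1' for C3, supporting them as a clade.
All ingroup taxa share the derived state '0' for C4; it defines the ingroup but does not resolve relationships within it.
Most parsimonious ingroup topology: ((Taxon E,Taxon A),Taxon S).
Taxon E and Taxon A form a cherry on this tree, so they are sister taxa.

Taxon A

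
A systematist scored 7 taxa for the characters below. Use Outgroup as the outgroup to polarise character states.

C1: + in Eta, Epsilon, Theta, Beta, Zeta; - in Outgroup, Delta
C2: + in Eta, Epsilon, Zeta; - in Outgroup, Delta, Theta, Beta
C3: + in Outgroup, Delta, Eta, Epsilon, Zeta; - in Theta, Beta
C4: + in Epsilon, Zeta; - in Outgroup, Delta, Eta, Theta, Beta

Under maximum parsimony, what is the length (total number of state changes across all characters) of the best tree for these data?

4

Character polarity is set by the outgroup: the derived state is whichever differs from the outgroup's state, so for C3 the derived state is '-', and for the remaining characters it is '+'.
Only Beta, Epsilon, Eta, Theta, and Zeta show the derived state '+' for C1, supporting them as a clade.
C2: derived state '+' in Epsilon, Eta, and Zeta only — synapomorphy for {Epsilon, Eta, Zeta}.
C3 (derived state '-') is shared by Beta and Theta — a synapomorphy uniting that clade.
C4 (derived state '+') is shared by Epsilon and Zeta — a synapomorphy uniting that clade.
Most parsimonious ingroup topology: (Delta,((Eta,(Epsilon,Zeta)),(Theta,Beta))).
Changes per character on this tree: C1: 1; C2: 1; C3: 1; C4: 1.
Total = 4.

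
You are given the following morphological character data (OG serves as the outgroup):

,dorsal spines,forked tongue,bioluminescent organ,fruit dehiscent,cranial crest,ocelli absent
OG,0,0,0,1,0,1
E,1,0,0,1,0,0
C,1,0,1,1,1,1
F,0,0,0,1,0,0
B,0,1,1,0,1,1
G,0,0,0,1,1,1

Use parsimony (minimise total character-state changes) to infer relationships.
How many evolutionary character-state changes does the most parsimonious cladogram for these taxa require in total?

Character polarity is set by the outgroup: the derived state is whichever differs from the outgroup's state, so for fruit dehiscent, ocelli absent the derived state is '0', and for the remaining characters it is '1'.
dorsal spines groups C and E, which is incompatible with the clades supported by the remaining characters; treating it as convergent (homoplasy) costs fewer steps than any alternative tree.
forked tongue (derived state '1') is unique to B (autapomorphy; uninformative for grouping).
bioluminescent organ (derived state '1') is shared by B and C — a synapomorphy uniting that clade.
fruit dehiscent: derived state '0' in B only — an autapomorphy, so it tells us nothing about relationships among taxa.
cranial crest (derived state '1') is shared by B, C, and G — a synapomorphy uniting that clade.
ocelli absent: derived state '0' in E and F only — synapomorphy for {E, F}.
Most parsimonious ingroup topology: ((E,F),((C,B),G)).
Changes per character on this tree: dorsal spines: 2; forked tongue: 1; bioluminescent organ: 1; fruit dehiscent: 1; cranial crest: 1; ocelli absent: 1.
Total = 7.

7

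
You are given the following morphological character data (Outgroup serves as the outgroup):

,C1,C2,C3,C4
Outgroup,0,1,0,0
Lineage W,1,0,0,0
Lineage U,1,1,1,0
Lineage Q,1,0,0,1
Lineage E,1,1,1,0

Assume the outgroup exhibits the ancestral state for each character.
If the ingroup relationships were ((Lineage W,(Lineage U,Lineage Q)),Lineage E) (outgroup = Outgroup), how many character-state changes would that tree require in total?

6

Map each character onto ((Lineage W,(Lineage U,Lineage Q)),Lineage E) (rooted by Outgroup) and count the minimum state changes it requires (Fitch parsimony):
C1: 1; C2: 2; C3: 2; C4: 1.
Total tree length = 6.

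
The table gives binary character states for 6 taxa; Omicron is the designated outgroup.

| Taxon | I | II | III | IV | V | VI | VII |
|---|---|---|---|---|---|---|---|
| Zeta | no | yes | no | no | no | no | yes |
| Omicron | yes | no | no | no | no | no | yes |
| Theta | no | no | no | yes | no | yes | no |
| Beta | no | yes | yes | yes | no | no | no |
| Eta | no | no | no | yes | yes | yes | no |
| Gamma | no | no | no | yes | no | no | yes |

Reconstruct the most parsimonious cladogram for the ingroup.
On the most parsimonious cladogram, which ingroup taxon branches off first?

Zeta

Character polarity is set by the outgroup: the derived state is whichever differs from the outgroup's state, so for I, VII the derived state is 'no', and for the remaining characters it is 'yes'.
All ingroup taxa share the derived state 'no' for I; it defines the ingroup but does not resolve relationships within it.
II groups Beta and Zeta, which is incompatible with the clades supported by the remaining characters; treating it as convergent (homoplasy) costs fewer steps than any alternative tree.
III (derived state 'yes') is unique to Beta (autapomorphy; uninformative for grouping).
IV (derived state 'yes') is shared by Beta, Eta, Gamma, and Theta — a synapomorphy uniting that clade.
V: derived state 'yes' in Eta only — an autapomorphy, so it tells us nothing about relationships among taxa.
VI: derived state 'yes' in Eta and Theta only — synapomorphy for {Eta, Theta}.
VII (derived state 'no') is shared by Beta, Eta, and Theta — a synapomorphy uniting that clade.
Most parsimonious ingroup topology: (Zeta,((Beta,(Eta,Theta)),Gamma)).
Zeta is sister to the clade containing all other ingroup taxa, so it is the earliest-diverging (most basal) ingroup lineage.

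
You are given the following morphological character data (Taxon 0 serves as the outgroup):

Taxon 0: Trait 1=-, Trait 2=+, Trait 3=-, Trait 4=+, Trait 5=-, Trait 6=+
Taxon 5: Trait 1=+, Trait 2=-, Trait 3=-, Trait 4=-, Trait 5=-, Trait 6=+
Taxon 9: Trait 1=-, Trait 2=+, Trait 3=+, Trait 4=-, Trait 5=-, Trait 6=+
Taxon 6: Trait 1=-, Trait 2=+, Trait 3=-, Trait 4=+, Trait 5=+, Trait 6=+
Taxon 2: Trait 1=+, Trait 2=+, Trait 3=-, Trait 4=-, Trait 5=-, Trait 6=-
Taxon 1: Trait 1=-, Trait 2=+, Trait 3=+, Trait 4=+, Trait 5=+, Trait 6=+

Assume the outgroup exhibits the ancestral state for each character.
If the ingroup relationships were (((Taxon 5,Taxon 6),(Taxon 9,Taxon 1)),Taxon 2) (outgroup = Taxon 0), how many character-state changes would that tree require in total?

Map each character onto (((Taxon 5,Taxon 6),(Taxon 9,Taxon 1)),Taxon 2) (rooted by Taxon 0) and count the minimum state changes it requires (Fitch parsimony):
Trait 1: 2; Trait 2: 1; Trait 3: 1; Trait 4: 3; Trait 5: 2; Trait 6: 1.
Total tree length = 10.

10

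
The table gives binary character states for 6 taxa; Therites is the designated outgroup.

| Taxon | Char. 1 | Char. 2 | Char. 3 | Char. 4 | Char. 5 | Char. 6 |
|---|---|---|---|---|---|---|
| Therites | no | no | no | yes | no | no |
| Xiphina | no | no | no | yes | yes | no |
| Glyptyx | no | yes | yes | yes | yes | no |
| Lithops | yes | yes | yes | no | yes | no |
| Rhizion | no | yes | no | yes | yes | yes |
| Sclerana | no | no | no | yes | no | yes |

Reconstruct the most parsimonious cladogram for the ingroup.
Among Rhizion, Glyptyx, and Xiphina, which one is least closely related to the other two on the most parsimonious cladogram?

Xiphina

Character polarity is set by the outgroup: the derived state is whichever differs from the outgroup's state, so for Char. 4 the derived state is 'no', and for the remaining characters it is 'yes'.
Char. 1 (derived state 'yes') is unique to Lithops (autapomorphy; uninformative for grouping).
Only Glyptyx, Lithops, and Rhizion show the derived state 'yes' for Char. 2, supporting them as a clade.
Char. 3: derived state 'yes' in Glyptyx and Lithops only — synapomorphy for {Glyptyx, Lithops}.
Char. 4 (derived state 'no') is unique to Lithops (autapomorphy; uninformative for grouping).
Only Glyptyx, Lithops, Rhizion, and Xiphina show the derived state 'yes' for Char. 5, supporting them as a clade.
Char. 6 (state 'yes') occurs in Rhizion and Sclerana but conflicts with the nesting implied by the other characters — most parsimoniously interpreted as homoplasy.
Most parsimonious ingroup topology: ((Xiphina,((Glyptyx,Lithops),Rhizion)),Sclerana).
Glyptyx and Rhizion share a more recent common ancestor with each other than either does with Xiphina, so Xiphina is the least closely related of the three.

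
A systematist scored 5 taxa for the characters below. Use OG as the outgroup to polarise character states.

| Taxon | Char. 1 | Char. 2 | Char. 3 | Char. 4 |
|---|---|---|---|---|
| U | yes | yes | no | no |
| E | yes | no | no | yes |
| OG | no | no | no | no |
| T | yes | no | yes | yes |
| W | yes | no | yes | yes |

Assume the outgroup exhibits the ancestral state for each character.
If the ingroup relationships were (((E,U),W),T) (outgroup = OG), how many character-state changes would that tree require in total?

6

Map each character onto (((E,U),W),T) (rooted by OG) and count the minimum state changes it requires (Fitch parsimony):
Char. 1: 1; Char. 2: 1; Char. 3: 2; Char. 4: 2.
Total tree length = 6.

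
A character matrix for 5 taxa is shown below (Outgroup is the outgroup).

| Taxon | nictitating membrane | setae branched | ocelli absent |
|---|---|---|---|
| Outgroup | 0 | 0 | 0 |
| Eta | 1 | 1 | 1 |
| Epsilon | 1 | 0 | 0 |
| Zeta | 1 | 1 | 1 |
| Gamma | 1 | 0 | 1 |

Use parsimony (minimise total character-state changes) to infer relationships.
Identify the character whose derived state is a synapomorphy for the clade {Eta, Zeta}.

setae branched

The outgroup has state '0' for every character, so '1' is the derived state throughout.
All ingroup taxa share the derived state '1' for nictitating membrane; it defines the ingroup but does not resolve relationships within it.
setae branched: derived state '1' in Eta and Zeta only — synapomorphy for {Eta, Zeta}.
ocelli absent: derived state '1' in Eta, Gamma, and Zeta only — synapomorphy for {Eta, Gamma, Zeta}.
Most parsimonious ingroup topology: (((Eta,Zeta),Gamma),Epsilon).
The clade {Eta, Zeta} is supported by setae branched: its derived state '1' occurs in exactly those taxa and in no other taxon (including the outgroup).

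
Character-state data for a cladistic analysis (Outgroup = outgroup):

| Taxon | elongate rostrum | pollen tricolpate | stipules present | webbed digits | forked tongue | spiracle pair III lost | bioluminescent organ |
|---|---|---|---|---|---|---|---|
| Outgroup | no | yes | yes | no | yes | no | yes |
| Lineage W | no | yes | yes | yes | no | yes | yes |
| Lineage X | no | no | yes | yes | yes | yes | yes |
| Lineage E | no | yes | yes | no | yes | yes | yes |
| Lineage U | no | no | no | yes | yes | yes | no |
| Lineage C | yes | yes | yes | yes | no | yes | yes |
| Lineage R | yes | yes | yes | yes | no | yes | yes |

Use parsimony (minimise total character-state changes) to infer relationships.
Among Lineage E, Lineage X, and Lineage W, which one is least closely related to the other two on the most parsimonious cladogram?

Lineage E

Character polarity is set by the outgroup: the derived state is whichever differs from the outgroup's state, so for pollen tricolpate, stipules present, forked tongue, bioluminescent organ the derived state is 'no', and for the remaining characters it is 'yes'.
Only Lineage C and Lineage R show the derived state 'yes' for elongate rostrum, supporting them as a clade.
Only Lineage U and Lineage X show the derived state 'no' for pollen tricolpate, supporting them as a clade.
stipules present: derived state 'no' in Lineage U only — an autapomorphy, so it tells us nothing about relationships among taxa.
Only Lineage C, Lineage R, Lineage U, Lineage W, and Lineage X show the derived state 'yes' for webbed digits, supporting them as a clade.
forked tongue (derived state 'no') is shared by Lineage C, Lineage R, and Lineage W — a synapomorphy uniting that clade.
spiracle pair III lost (derived state 'yes') is shared by all ingroup taxa — unites the whole ingroup.
bioluminescent organ: derived state 'no' in Lineage U only — an autapomorphy, so it tells us nothing about relationships among taxa.
Most parsimonious ingroup topology: (((Lineage W,(Lineage C,Lineage R)),(Lineage X,Lineage U)),Lineage E).
Lineage W and Lineage X share a more recent common ancestor with each other than either does with Lineage E, so Lineage E is the least closely related of the three.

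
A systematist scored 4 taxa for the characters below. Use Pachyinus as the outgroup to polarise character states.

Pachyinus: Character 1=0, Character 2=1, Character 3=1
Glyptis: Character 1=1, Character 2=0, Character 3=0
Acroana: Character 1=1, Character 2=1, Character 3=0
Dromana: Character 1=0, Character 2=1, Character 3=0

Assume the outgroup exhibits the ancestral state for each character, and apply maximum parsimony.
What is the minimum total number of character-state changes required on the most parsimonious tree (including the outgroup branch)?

Character polarity is set by the outgroup: the derived state is whichever differs from the outgroup's state, so for Character 2, Character 3 the derived state is '0', and for the remaining characters it is '1'.
Character 1: derived state '1' in Acroana and Glyptis only — synapomorphy for {Acroana, Glyptis}.
Character 2: derived state '0' in Glyptis only — an autapomorphy, so it tells us nothing about relationships among taxa.
Character 3 (derived state '0') is shared by all ingroup taxa — unites the whole ingroup.
Most parsimonious ingroup topology: ((Glyptis,Acroana),Dromana).
Changes per character on this tree: Character 1: 1; Character 2: 1; Character 3: 1.
Total = 3.

3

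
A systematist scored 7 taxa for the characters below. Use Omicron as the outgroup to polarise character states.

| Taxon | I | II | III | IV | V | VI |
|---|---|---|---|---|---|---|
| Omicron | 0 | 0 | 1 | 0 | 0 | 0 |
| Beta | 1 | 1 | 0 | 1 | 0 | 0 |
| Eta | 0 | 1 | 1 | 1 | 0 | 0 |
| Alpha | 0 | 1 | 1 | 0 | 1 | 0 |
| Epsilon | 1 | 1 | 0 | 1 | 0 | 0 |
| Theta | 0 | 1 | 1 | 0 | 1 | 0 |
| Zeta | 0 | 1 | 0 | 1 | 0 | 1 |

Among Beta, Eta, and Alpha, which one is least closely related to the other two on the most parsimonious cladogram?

Character polarity is set by the outgroup: the derived state is whichever differs from the outgroup's state, so for III the derived state is '0', and for the remaining characters it is '1'.
Only Beta and Epsilon show the derived state '1' for I, supporting them as a clade.
II (derived state '1') is shared by all ingroup taxa — unites the whole ingroup.
III: derived state '0' in Beta, Epsilon, and Zeta only — synapomorphy for {Beta, Epsilon, Zeta}.
IV (derived state '1') is shared by Beta, Epsilon, Eta, and Zeta — a synapomorphy uniting that clade.
V (derived state '1') is shared by Alpha and Theta — a synapomorphy uniting that clade.
VI (derived state '1') is unique to Zeta (autapomorphy; uninformative for grouping).
Most parsimonious ingroup topology: ((((Beta,Epsilon),Zeta),Eta),(Alpha,Theta)).
Eta and Beta share a more recent common ancestor with each other than either does with Alpha, so Alpha is the least closely related of the three.

Alpha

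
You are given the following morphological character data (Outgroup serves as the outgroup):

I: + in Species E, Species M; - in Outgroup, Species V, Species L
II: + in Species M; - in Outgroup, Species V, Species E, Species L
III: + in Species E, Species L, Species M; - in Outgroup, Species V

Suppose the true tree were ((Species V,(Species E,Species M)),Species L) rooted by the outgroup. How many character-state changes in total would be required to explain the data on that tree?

Map each character onto ((Species V,(Species E,Species M)),Species L) (rooted by Outgroup) and count the minimum state changes it requires (Fitch parsimony):
I: 1; II: 1; III: 2.
Total tree length = 4.

4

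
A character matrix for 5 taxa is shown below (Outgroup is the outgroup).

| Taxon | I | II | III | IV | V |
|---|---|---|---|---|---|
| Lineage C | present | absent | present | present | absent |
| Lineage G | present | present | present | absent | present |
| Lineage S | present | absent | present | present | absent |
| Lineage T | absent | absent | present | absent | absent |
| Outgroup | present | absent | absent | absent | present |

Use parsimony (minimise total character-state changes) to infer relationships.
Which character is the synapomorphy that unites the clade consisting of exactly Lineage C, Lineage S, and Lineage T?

V

Character polarity is set by the outgroup: the derived state is whichever differs from the outgroup's state, so for I, V the derived state is 'absent', and for the remaining characters it is 'present'.
I (derived state 'absent') is unique to Lineage T (autapomorphy; uninformative for grouping).
II (derived state 'present') is unique to Lineage G (autapomorphy; uninformative for grouping).
All ingroup taxa share the derived state 'present' for III; it defines the ingroup but does not resolve relationships within it.
IV: derived state 'present' in Lineage C and Lineage S only — synapomorphy for {Lineage C, Lineage S}.
V (derived state 'absent') is shared by Lineage C, Lineage S, and Lineage T — a synapomorphy uniting that clade.
Most parsimonious ingroup topology: (((Lineage C,Lineage S),Lineage T),Lineage G).
The clade {Lineage C, Lineage S, Lineage T} is supported by V: its derived state 'absent' occurs in exactly those taxa and in no other taxon (including the outgroup).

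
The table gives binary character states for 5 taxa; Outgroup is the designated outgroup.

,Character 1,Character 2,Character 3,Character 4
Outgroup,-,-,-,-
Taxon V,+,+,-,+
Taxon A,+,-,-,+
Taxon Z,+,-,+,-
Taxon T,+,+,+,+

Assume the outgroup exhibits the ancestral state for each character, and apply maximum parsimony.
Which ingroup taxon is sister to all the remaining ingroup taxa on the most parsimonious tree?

Taxon Z

The outgroup has state '-' for every character, so '+' is the derived state throughout.
All ingroup taxa share the derived state '+' for Character 1; it defines the ingroup but does not resolve relationships within it.
Character 2: derived state '+' in Taxon T and Taxon V only — synapomorphy for {Taxon T, Taxon V}.
Character 3 (state '+') occurs in Taxon T and Taxon Z but conflicts with the nesting implied by the other characters — most parsimoniously interpreted as homoplasy.
Character 4: derived state '+' in Taxon A, Taxon T, and Taxon V only — synapomorphy for {Taxon A, Taxon T, Taxon V}.
Most parsimonious ingroup topology: (((Taxon V,Taxon T),Taxon A),Taxon Z).
Taxon Z is sister to the clade containing all other ingroup taxa, so it is the earliest-diverging (most basal) ingroup lineage.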